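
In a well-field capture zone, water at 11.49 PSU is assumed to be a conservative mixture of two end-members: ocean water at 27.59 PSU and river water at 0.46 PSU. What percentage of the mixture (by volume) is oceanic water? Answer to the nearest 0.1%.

40.7%

Let g be the oceanic fraction. Salt balance per unit volume:
g×27.59 + (1−g)×0.46 = 11.49
g = (11.49 − 0.46) / (27.59 − 0.46) = 11.03/27.13 = 0.4066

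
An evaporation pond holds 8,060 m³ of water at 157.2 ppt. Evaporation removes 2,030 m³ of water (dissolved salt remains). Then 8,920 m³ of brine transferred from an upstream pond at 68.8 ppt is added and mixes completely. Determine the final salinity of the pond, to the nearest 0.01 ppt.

125.80 ppt

After evaporation: salt = 8,060×157.2 = 1,267,032; volume = 8,060 − 2,030 = 6,030 m³
After mixing: salt = 1,267,032 + 8,920×68.8 = 1,880,728; volume = 6,030 + 8,920 = 14,950 m³
S = 1,880,728 / 14,950 = 125.8012 ppt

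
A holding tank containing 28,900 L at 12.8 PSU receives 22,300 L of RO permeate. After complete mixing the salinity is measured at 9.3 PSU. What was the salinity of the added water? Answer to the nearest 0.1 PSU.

Salt balance: 28,900×12.8 + 22,300×S = 51,200×9.3
369,920 + 22,300·S = 476,160
S = (476,160 − 369,920) / 22,300 = 4.7641 PSU

4.8 PSU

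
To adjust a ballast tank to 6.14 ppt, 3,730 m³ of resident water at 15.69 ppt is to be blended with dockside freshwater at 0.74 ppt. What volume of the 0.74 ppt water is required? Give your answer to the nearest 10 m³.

6600 m³

Salt balance: 3,730×15.69 + V×0.74 = (3,730+V)×6.14
58,523.7 + 0.74V = 22,902.2 + 6.14V
35,621.5 = 5.4V
V = 6,596.57 m³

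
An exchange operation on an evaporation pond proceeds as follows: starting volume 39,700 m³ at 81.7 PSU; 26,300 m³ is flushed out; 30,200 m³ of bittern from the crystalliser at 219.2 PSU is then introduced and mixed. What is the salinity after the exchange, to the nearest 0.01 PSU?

Remaining after removal: 13,400 m³ at 81.7 PSU (salt = 1,094,780)
After addition: salt = 1,094,780 + 30,200×219.2 = 7,714,620; volume = 43,600 m³
S = 7,714,620 / 43,600 = 176.9408 PSU

176.94 PSU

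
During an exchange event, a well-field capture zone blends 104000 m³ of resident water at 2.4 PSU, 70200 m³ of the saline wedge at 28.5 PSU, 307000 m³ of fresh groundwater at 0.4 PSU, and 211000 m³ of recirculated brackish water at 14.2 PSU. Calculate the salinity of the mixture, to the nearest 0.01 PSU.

7.76 PSU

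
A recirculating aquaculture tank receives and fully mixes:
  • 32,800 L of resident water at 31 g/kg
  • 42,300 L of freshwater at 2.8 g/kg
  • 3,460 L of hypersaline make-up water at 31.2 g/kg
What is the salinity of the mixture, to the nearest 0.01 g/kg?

15.82 g/kg

Conserving salt mass:
salt = 32,800×31 + 42,300×2.8 + 3,460×31.2 = 1,016,800 + 118,440 + 107,952 = 1,243,192
volume = 32,800 + 42,300 + 3,460 = 78,560 L
S = 1,243,192 / 78,560 = 15.8247 g/kg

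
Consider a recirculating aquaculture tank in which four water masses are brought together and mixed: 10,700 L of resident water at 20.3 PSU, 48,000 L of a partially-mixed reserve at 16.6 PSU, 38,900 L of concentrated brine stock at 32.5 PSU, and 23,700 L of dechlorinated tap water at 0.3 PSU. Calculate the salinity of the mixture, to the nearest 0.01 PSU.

Total salt / total volume:
salt = 10,700×20.3 + 48,000×16.6 + 38,900×32.5 + 23,700×0.3 = 217,210 + 796,800 + 1,264,250 + 7,110 = 2,285,370
volume = 10,700 + 48,000 + 38,900 + 23,700 = 121,300 L
S = 2,285,370 / 121,300 = 18.8406 PSU

18.84 PSU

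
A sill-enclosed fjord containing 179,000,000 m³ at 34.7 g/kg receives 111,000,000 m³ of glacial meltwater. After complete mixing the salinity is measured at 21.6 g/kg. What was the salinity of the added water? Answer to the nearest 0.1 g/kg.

0.5 g/kg

Salt balance: 179,000,000×34.7 + 111,000,000×S = 290,000,000×21.6
6,211,300,000 + 111,000,000·S = 6,264,000,000
S = (6,264,000,000 − 6,211,300,000) / 111,000,000 = 0.4748 g/kg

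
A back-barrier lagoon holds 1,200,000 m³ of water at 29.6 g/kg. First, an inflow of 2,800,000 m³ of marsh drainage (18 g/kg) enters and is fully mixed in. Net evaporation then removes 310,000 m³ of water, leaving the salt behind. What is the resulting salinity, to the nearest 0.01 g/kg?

23.28 g/kg

After mixing: salt = 1,200,000×29.6 + 2,800,000×18 = 85,920,000; volume = 4,000,000 m³
After evaporation: salt unchanged = 85,920,000; volume = 4,000,000 − 310,000 = 3,690,000 m³
S = 85,920,000 / 3,690,000 = 23.2846 g/kg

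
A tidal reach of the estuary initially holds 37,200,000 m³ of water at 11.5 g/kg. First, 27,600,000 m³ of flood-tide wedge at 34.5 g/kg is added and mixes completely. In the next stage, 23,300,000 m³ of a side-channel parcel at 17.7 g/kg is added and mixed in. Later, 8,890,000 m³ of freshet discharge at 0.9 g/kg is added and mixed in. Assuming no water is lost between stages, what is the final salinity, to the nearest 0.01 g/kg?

Weighted by volume,
Initial salt = 37,200,000×11.5 = 427,800,000
After stage 1: salt = 427,800,000 + 27,600,000×34.5 = 1,380,000,000; volume = 64,800,000 m³; S = 21.296 g/kg
After stage 2: salt = 1,380,000,000 + 23,300,000×17.7 = 1,792,410,000; volume = 88,100,000 m³; S = 20.345 g/kg
After stage 3: salt = 1,792,410,000 + 8,890,000×0.9 = 1,800,411,000; volume = 96,990,000 m³
S = 1,800,411,000 / 96,990,000 = 18.5629 g/kg

18.56 g/kg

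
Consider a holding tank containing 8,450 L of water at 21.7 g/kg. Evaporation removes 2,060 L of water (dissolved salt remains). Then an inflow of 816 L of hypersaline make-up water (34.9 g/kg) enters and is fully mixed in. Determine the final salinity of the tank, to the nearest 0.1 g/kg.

29.4 g/kg

After evaporation: salt = 8,450×21.7 = 183,365; volume = 8,450 − 2,060 = 6,390 L
After mixing: salt = 183,365 + 816×34.9 = 211,843.4; volume = 6,390 + 816 = 7,206 L
S = 211,843.4 / 7,206 = 29.3982 g/kg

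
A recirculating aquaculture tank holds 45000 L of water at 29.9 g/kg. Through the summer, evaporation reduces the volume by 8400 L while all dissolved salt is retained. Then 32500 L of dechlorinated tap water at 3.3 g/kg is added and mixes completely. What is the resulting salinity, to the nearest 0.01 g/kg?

21.02 g/kg

After evaporation: salt = 45,000×29.9 = 1,345,500; volume = 45,000 − 8,400 = 36,600 L
After mixing: salt = 1,345,500 + 32,500×3.3 = 1,452,750; volume = 36,600 + 32,500 = 69,100 L
S = 1,452,750 / 69,100 = 21.0239 g/kg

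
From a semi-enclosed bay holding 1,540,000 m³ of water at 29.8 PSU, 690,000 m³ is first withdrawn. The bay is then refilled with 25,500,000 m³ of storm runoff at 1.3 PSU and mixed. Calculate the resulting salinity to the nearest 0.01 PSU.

2.22 PSU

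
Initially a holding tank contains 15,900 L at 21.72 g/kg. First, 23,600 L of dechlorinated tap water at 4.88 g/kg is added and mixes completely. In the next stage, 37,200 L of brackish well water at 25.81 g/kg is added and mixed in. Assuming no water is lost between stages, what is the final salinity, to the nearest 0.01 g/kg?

18.52 g/kg

Salt balance:
Initial salt = 15,900×21.72 = 345,348
After stage 1: salt = 345,348 + 23,600×4.88 = 460,516; volume = 39,500 L; S = 11.659 g/kg
After stage 2: salt = 460,516 + 37,200×25.81 = 1,420,648; volume = 76,700 L
S = 1,420,648 / 76,700 = 18.5221 g/kg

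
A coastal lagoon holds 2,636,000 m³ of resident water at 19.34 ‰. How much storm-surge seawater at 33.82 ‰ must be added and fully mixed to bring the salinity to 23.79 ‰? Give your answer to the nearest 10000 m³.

Salt balance: 2,636,000×19.34 + V×33.82 = (2,636,000+V)×23.79
50,980,240 + 33.82V = 62,710,440 + 23.79V
11,730,200 = 10.03V
V = 1,169,511.47 m³

1170000 m³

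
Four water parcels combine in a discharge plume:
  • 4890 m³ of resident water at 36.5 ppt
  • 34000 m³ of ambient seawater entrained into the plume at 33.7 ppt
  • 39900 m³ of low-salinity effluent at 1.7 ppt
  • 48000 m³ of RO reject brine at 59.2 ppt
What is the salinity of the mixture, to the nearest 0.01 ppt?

33.39 ppt

Mass of salt is conserved:
salt = 4,890×36.5 + 34,000×33.7 + 39,900×1.7 + 48,000×59.2 = 178,485 + 1,145,800 + 67,830 + 2,841,600 = 4,233,715
volume = 4,890 + 34,000 + 39,900 + 48,000 = 126,790 m³
S = 4,233,715 / 126,790 = 33.3916 ppt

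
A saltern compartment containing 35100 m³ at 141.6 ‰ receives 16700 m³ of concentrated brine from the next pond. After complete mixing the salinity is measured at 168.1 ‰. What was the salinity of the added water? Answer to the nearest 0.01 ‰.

223.80 ‰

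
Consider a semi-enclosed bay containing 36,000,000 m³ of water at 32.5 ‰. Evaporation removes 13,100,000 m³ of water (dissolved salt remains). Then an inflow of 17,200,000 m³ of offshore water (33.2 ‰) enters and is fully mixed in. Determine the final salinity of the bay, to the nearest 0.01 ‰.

43.42 ‰

After evaporation: salt = 36,000,000×32.5 = 1,170,000,000; volume = 36,000,000 − 13,100,000 = 22,900,000 m³
After mixing: salt = 1,170,000,000 + 17,200,000×33.2 = 1,741,040,000; volume = 22,900,000 + 17,200,000 = 40,100,000 m³
S = 1,741,040,000 / 40,100,000 = 43.4175 ‰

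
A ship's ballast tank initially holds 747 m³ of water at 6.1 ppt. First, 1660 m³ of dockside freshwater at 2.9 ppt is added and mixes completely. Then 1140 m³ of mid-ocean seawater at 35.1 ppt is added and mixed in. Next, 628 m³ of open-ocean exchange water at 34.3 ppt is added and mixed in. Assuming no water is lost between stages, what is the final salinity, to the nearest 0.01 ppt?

Mass of salt is conserved:
Initial salt = 747×6.1 = 4,556.7
After stage 1: salt = 4,556.7 + 1,660×2.9 = 9,370.7; volume = 2,407 m³; S = 3.893 ppt
After stage 2: salt = 9,370.7 + 1,140×35.1 = 49,384.7; volume = 3,547 m³; S = 13.923 ppt
After stage 3: salt = 49,384.7 + 628×34.3 = 70,925.1; volume = 4,175 m³
S = 70,925.1 / 4,175 = 16.988 ppt

16.99 ppt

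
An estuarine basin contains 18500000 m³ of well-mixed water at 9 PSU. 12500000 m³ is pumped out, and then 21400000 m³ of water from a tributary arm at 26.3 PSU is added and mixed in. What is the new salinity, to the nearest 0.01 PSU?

22.51 PSU

Remaining after removal: 6,000,000 m³ at 9 PSU (salt = 54,000,000)
After addition: salt = 54,000,000 + 21,400,000×26.3 = 616,820,000; volume = 27,400,000 m³
S = 616,820,000 / 27,400,000 = 22.5117 PSU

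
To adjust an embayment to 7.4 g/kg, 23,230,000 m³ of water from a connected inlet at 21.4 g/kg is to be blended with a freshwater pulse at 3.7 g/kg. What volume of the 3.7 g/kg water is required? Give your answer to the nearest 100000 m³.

87900000 m³

Salt balance: 23,230,000×21.4 + V×3.7 = (23,230,000+V)×7.4
497,122,000 + 3.7V = 171,902,000 + 7.4V
325,220,000 = 3.7V
V = 87,897,297.3 m³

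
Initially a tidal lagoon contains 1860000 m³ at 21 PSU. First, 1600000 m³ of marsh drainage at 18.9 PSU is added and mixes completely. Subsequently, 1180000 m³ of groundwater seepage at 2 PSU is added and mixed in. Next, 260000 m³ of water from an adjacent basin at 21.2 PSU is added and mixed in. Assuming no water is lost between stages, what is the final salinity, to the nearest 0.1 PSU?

Total salt / total volume:
Initial salt = 1,860,000×21 = 39,060,000
After stage 1: salt = 39,060,000 + 1,600,000×18.9 = 69,300,000; volume = 3,460,000 m³; S = 20.029 PSU
After stage 2: salt = 69,300,000 + 1,180,000×2 = 71,660,000; volume = 4,640,000 m³; S = 15.444 PSU
After stage 3: salt = 71,660,000 + 260,000×21.2 = 77,172,000; volume = 4,900,000 m³
S = 77,172,000 / 4,900,000 = 15.7494 PSU

15.7 PSU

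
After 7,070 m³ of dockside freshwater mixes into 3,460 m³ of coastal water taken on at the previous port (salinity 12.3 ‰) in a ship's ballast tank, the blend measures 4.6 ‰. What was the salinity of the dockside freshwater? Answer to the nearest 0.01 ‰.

0.83 ‰

Salt balance: 3,460×12.3 + 7,070×S = 10,530×4.6
42,558 + 7,070·S = 48,438
S = (48,438 − 42,558) / 7,070 = 0.8317 ‰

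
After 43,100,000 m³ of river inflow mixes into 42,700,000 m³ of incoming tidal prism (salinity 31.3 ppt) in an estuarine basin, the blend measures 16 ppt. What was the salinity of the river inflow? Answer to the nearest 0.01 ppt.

Salt balance: 42,700,000×31.3 + 43,100,000×S = 85,800,000×16
1,336,510,000 + 43,100,000·S = 1,372,800,000
S = (1,372,800,000 − 1,336,510,000) / 43,100,000 = 0.842 ppt

0.84 ppt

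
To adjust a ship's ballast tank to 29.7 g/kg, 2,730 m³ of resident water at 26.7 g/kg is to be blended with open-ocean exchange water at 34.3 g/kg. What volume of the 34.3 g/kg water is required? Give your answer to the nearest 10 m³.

Salt balance: 2,730×26.7 + V×34.3 = (2,730+V)×29.7
72,891 + 34.3V = 81,081 + 29.7V
8,190 = 4.6V
V = 1,780.43 m³

1780 m³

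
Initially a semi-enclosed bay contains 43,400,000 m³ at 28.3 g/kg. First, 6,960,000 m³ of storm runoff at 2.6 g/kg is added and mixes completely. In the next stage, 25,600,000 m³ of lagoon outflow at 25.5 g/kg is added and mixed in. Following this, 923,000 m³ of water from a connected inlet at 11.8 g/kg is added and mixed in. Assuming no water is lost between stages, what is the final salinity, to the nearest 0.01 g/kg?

24.84 g/kg

Weighted by volume,
Initial salt = 43,400,000×28.3 = 1,228,220,000
After stage 1: salt = 1,228,220,000 + 6,960,000×2.6 = 1,246,316,000; volume = 50,360,000 m³; S = 24.748 g/kg
After stage 2: salt = 1,246,316,000 + 25,600,000×25.5 = 1,899,116,000; volume = 75,960,000 m³; S = 25.002 g/kg
After stage 3: salt = 1,899,116,000 + 923,000×11.8 = 1,910,007,400; volume = 76,883,000 m³
S = 1,910,007,400 / 76,883,000 = 24.843 g/kg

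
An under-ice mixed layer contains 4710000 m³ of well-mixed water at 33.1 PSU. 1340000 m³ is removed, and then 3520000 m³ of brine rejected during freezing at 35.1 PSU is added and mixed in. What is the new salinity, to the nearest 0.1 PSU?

Remaining after removal: 3,370,000 m³ at 33.1 PSU (salt = 111,547,000)
After addition: salt = 111,547,000 + 3,520,000×35.1 = 235,099,000; volume = 6,890,000 m³
S = 235,099,000 / 6,890,000 = 34.1218 PSU

34.1 PSU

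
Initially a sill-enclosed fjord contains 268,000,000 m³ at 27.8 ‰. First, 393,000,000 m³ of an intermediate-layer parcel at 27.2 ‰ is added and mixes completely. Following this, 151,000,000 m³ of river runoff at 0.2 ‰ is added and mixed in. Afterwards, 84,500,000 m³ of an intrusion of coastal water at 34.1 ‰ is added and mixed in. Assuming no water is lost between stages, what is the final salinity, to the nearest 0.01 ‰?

Conserving salt mass:
Initial salt = 268,000,000×27.8 = 7,450,400,000
After stage 1: salt = 7,450,400,000 + 393,000,000×27.2 = 18,140,000,000; volume = 661,000,000 m³; S = 27.443 ‰
After stage 2: salt = 18,140,000,000 + 151,000,000×0.2 = 18,170,200,000; volume = 812,000,000 m³; S = 22.377 ‰
After stage 3: salt = 18,170,200,000 + 84,500,000×34.1 = 21,051,650,000; volume = 896,500,000 m³
S = 21,051,650,000 / 896,500,000 = 23.482 ‰

23.48 ‰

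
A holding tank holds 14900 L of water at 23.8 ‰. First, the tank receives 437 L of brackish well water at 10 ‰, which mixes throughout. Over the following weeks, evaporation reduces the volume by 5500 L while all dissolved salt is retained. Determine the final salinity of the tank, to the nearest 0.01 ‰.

36.49 ‰

After mixing: salt = 14,900×23.8 + 437×10 = 358,990; volume = 15,337 L
After evaporation: salt unchanged = 358,990; volume = 15,337 − 5,500 = 9,837 L
S = 358,990 / 9,837 = 36.4938 ‰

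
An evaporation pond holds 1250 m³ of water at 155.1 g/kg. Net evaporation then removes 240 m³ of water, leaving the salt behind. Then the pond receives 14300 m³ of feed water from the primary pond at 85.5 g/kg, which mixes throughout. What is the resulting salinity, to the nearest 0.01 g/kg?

After evaporation: salt = 1,250×155.1 = 193,875; volume = 1,250 − 240 = 1,010 m³
After mixing: salt = 193,875 + 14,300×85.5 = 1,416,525; volume = 1,010 + 14,300 = 15,310 m³
S = 1,416,525 / 15,310 = 92.5229 g/kg

92.52 g/kg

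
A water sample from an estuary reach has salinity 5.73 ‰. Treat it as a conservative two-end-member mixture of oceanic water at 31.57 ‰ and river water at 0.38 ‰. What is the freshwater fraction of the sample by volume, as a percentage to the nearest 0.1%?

Let f be the freshwater fraction. Salt balance per unit volume:
f×0.38 + (1−f)×31.57 = 5.73
f = (31.57 − 5.73) / (31.57 − 0.38) = 25.84/31.19 = 0.8285

82.8%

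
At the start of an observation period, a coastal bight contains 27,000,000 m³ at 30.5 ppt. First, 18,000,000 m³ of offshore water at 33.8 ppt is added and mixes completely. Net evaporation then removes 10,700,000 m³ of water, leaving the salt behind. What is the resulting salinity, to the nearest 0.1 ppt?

41.7 ppt

After mixing: salt = 27,000,000×30.5 + 18,000,000×33.8 = 1,431,900,000; volume = 45,000,000 m³
After evaporation: salt unchanged = 1,431,900,000; volume = 45,000,000 − 10,700,000 = 34,300,000 m³
S = 1,431,900,000 / 34,300,000 = 41.7464 ppt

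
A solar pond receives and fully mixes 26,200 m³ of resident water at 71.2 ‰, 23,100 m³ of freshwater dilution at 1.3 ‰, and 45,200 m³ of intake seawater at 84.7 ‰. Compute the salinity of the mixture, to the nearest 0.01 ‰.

60.57 ‰

Total salt / total volume:
salt = 26,200×71.2 + 23,100×1.3 + 45,200×84.7 = 1,865,440 + 30,030 + 3,828,440 = 5,723,910
volume = 26,200 + 23,100 + 45,200 = 94,500 m³
S = 5,723,910 / 94,500 = 60.5705 ‰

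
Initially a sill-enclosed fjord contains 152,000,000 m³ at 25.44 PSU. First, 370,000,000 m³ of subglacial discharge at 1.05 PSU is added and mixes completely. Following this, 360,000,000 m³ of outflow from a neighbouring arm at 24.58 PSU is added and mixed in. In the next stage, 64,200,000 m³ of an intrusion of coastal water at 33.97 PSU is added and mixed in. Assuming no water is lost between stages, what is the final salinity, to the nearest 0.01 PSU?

16.15 PSU

Weighted by volume,
Initial salt = 152,000,000×25.44 = 3,866,880,000
After stage 1: salt = 3,866,880,000 + 370,000,000×1.05 = 4,255,380,000; volume = 522,000,000 m³; S = 8.152 PSU
After stage 2: salt = 4,255,380,000 + 360,000,000×24.58 = 13,104,180,000; volume = 882,000,000 m³; S = 14.857 PSU
After stage 3: salt = 13,104,180,000 + 64,200,000×33.97 = 15,285,054,000; volume = 946,200,000 m³
S = 15,285,054,000 / 946,200,000 = 16.1541 PSU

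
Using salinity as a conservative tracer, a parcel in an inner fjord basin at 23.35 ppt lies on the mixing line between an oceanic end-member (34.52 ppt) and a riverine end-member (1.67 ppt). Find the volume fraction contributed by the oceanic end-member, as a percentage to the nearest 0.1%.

66.0%

Let g be the oceanic fraction. Salt balance per unit volume:
g×34.52 + (1−g)×1.67 = 23.35
g = (23.35 − 1.67) / (34.52 − 1.67) = 21.68/32.85 = 0.66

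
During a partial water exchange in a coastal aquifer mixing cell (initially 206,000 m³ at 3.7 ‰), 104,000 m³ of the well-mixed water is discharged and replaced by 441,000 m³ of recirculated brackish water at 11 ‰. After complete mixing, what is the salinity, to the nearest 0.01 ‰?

9.63 ‰

Remaining after removal: 102,000 m³ at 3.7 ‰ (salt = 377,400)
After addition: salt = 377,400 + 441,000×11 = 5,228,400; volume = 543,000 m³
S = 5,228,400 / 543,000 = 9.6287 ‰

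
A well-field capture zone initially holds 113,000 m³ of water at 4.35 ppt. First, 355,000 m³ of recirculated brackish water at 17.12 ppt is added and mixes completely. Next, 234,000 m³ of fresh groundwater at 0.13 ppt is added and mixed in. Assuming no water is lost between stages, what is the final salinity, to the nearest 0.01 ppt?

Conserving salt mass:
Initial salt = 113,000×4.35 = 491,550
After stage 1: salt = 491,550 + 355,000×17.12 = 6,569,150; volume = 468,000 m³; S = 14.037 ppt
After stage 2: salt = 6,569,150 + 234,000×0.13 = 6,599,570; volume = 702,000 m³
S = 6,599,570 / 702,000 = 9.4011 ppt

9.40 ppt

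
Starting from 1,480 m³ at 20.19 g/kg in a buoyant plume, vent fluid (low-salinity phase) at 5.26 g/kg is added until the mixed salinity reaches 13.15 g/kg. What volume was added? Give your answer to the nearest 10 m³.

1320 m³

Salt balance: 1,480×20.19 + V×5.26 = (1,480+V)×13.15
29,881.2 + 5.26V = 19,462 + 13.15V
10,419.2 = 7.89V
V = 1,320.56 m³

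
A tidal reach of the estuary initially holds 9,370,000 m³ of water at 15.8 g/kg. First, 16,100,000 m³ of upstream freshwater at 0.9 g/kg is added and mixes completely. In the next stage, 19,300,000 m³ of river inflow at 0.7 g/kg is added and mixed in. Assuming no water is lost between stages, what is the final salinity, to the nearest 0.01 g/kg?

Mass of salt is conserved:
Initial salt = 9,370,000×15.8 = 148,046,000
After stage 1: salt = 148,046,000 + 16,100,000×0.9 = 162,536,000; volume = 25,470,000 m³; S = 6.381 g/kg
After stage 2: salt = 162,536,000 + 19,300,000×0.7 = 176,046,000; volume = 44,770,000 m³
S = 176,046,000 / 44,770,000 = 3.9322 g/kg

3.93 g/kg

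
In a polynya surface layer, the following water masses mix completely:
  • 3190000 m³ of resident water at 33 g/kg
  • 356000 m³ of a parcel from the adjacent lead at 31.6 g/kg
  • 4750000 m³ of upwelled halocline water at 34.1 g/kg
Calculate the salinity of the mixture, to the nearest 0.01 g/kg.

33.57 g/kg

Conserving salt mass:
salt = 3,190,000×33 + 356,000×31.6 + 4,750,000×34.1 = 105,270,000 + 11,249,600 + 161,975,000 = 278,494,600
volume = 3,190,000 + 356,000 + 4,750,000 = 8,296,000 m³
S = 278,494,600 / 8,296,000 = 33.5697 g/kg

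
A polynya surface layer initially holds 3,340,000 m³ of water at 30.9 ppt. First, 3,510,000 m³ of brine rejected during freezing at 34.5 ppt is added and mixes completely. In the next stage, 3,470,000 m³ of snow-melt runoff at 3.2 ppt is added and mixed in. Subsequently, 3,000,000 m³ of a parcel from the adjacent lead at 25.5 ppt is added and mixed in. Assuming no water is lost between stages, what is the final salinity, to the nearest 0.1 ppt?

Mass of salt is conserved:
Initial salt = 3,340,000×30.9 = 103,206,000
After stage 1: salt = 103,206,000 + 3,510,000×34.5 = 224,301,000; volume = 6,850,000 m³; S = 32.745 ppt
After stage 2: salt = 224,301,000 + 3,470,000×3.2 = 235,405,000; volume = 10,320,000 m³; S = 22.811 ppt
After stage 3: salt = 235,405,000 + 3,000,000×25.5 = 311,905,000; volume = 13,320,000 m³
S = 311,905,000 / 13,320,000 = 23.4163 ppt

23.4 ppt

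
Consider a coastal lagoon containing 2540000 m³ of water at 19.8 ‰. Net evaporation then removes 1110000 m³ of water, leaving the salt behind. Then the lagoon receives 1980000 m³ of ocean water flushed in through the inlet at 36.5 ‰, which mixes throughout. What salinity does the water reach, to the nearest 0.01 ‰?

After evaporation: salt = 2,540,000×19.8 = 50,292,000; volume = 2,540,000 − 1,110,000 = 1,430,000 m³
After mixing: salt = 50,292,000 + 1,980,000×36.5 = 122,562,000; volume = 1,430,000 + 1,980,000 = 3,410,000 m³
S = 122,562,000 / 3,410,000 = 35.9419 ‰

35.94 ‰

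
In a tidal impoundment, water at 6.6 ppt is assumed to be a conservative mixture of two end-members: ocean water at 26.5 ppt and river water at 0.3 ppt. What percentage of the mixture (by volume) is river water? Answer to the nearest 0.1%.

76.0%

Let f be the freshwater fraction. Salt balance per unit volume:
f×0.3 + (1−f)×26.5 = 6.6
f = (26.5 − 6.6) / (26.5 − 0.3) = 19.9/26.2 = 0.7595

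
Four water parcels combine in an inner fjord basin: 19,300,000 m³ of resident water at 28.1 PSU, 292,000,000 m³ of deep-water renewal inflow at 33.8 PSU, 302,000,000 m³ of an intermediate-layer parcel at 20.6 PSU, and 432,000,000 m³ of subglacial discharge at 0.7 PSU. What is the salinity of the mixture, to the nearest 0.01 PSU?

Mass of salt is conserved:
salt = 19,300,000×28.1 + 292,000,000×33.8 + 302,000,000×20.6 + 432,000,000×0.7 = 542,330,000 + 9,869,600,000 + 6,221,200,000 + 302,400,000 = 16,935,530,000
volume = 19,300,000 + 292,000,000 + 302,000,000 + 432,000,000 = 1,045,300,000 m³
S = 16,935,530,000 / 1,045,300,000 = 16.2016 PSU

16.20 PSU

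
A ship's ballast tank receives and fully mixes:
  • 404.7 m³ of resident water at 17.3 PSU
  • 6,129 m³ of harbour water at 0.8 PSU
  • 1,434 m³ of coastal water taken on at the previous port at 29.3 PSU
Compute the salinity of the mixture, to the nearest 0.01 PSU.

Total salt / total volume:
salt = 404.7×17.3 + 6,129×0.8 + 1,434×29.3 = 7,001.31 + 4,903.2 + 42,016.2 = 53,920.71
volume = 404.7 + 6,129 + 1,434 = 7,967.7 m³
S = 53,920.71 / 7,967.7 = 6.7674 PSU

6.77 PSU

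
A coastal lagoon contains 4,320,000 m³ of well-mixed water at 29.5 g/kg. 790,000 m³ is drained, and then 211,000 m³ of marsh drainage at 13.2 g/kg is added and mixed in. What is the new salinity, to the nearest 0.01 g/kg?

Remaining after removal: 3,530,000 m³ at 29.5 g/kg (salt = 104,135,000)
After addition: salt = 104,135,000 + 211,000×13.2 = 106,920,200; volume = 3,741,000 m³
S = 106,920,200 / 3,741,000 = 28.5806 g/kg

28.58 g/kg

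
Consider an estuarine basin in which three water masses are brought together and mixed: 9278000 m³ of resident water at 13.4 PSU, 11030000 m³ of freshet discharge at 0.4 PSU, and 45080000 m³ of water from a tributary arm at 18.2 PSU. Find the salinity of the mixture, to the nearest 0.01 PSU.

14.52 PSU

Total salt / total volume:
salt = 9,278,000×13.4 + 11,030,000×0.4 + 45,080,000×18.2 = 124,325,200 + 4,412,000 + 820,456,000 = 949,193,200
volume = 9,278,000 + 11,030,000 + 45,080,000 = 65,388,000 m³
S = 949,193,200 / 65,388,000 = 14.5163 PSU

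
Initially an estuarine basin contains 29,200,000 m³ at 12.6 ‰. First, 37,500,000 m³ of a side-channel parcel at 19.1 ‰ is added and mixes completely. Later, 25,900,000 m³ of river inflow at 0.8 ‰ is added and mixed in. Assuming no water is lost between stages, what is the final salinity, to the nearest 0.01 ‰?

Weighted by volume,
Initial salt = 29,200,000×12.6 = 367,920,000
After stage 1: salt = 367,920,000 + 37,500,000×19.1 = 1,084,170,000; volume = 66,700,000 m³; S = 16.254 ‰
After stage 2: salt = 1,084,170,000 + 25,900,000×0.8 = 1,104,890,000; volume = 92,600,000 m³
S = 1,104,890,000 / 92,600,000 = 11.9319 ‰

11.93 ‰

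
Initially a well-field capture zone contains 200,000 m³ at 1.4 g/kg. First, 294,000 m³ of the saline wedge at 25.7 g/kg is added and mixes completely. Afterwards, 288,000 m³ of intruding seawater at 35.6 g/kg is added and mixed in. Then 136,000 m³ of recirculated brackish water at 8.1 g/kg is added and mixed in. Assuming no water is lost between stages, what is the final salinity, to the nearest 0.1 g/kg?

Total salt / total volume:
Initial salt = 200,000×1.4 = 280,000
After stage 1: salt = 280,000 + 294,000×25.7 = 7,835,800; volume = 494,000 m³; S = 15.862 g/kg
After stage 2: salt = 7,835,800 + 288,000×35.6 = 18,088,600; volume = 782,000 m³; S = 23.131 g/kg
After stage 3: salt = 18,088,600 + 136,000×8.1 = 19,190,200; volume = 918,000 m³
S = 19,190,200 / 918,000 = 20.9044 g/kg

20.9 g/kg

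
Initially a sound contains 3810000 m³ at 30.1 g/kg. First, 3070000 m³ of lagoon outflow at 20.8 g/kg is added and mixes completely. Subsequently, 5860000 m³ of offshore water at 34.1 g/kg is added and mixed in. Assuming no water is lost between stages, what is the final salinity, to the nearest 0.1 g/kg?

29.7 g/kg

Mass of salt is conserved:
Initial salt = 3,810,000×30.1 = 114,681,000
After stage 1: salt = 114,681,000 + 3,070,000×20.8 = 178,537,000; volume = 6,880,000 m³; S = 25.95 g/kg
After stage 2: salt = 178,537,000 + 5,860,000×34.1 = 378,363,000; volume = 12,740,000 m³
S = 378,363,000 / 12,740,000 = 29.6988 g/kg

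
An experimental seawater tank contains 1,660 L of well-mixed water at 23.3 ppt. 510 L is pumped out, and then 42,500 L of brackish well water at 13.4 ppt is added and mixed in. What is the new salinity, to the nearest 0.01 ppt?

13.66 ppt

Remaining after removal: 1,150 L at 23.3 ppt (salt = 26,795)
After addition: salt = 26,795 + 42,500×13.4 = 596,295; volume = 43,650 L
S = 596,295 / 43,650 = 13.6608 ppt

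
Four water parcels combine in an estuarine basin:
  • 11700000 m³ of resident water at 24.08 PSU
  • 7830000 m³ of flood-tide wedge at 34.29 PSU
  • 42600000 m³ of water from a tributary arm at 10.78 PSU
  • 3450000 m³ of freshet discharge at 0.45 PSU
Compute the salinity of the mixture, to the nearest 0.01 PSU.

Salt balance:
salt = 11,700,000×24.08 + 7,830,000×34.29 + 42,600,000×10.78 + 3,450,000×0.45 = 281,736,000 + 268,490,700 + 459,228,000 + 1,552,500 = 1,011,007,200
volume = 11,700,000 + 7,830,000 + 42,600,000 + 3,450,000 = 65,580,000 m³
S = 1,011,007,200 / 65,580,000 = 15.4164 PSU

15.42 PSU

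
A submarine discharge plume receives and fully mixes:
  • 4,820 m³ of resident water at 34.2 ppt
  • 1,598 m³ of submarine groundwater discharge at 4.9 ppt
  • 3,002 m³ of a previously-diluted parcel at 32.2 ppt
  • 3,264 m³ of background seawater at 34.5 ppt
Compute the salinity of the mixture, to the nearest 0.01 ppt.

30.11 ppt

Salt balance:
salt = 4,820×34.2 + 1,598×4.9 + 3,002×32.2 + 3,264×34.5 = 164,844 + 7,830.2 + 96,664.4 + 112,608 = 381,946.6
volume = 4,820 + 1,598 + 3,002 + 3,264 = 12,684 m³
S = 381,946.6 / 12,684 = 30.1125 ppt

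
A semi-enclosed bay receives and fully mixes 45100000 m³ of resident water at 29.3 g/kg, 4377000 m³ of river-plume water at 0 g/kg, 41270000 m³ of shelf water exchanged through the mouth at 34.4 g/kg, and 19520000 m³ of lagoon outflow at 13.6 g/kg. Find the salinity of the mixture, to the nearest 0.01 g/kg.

27.27 g/kg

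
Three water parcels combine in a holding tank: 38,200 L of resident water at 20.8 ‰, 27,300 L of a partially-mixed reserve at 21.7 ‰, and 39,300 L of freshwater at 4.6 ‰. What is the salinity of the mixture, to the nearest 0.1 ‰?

15.0 ‰

Conserving salt mass:
salt = 38,200×20.8 + 27,300×21.7 + 39,300×4.6 = 794,560 + 592,410 + 180,780 = 1,567,750
volume = 38,200 + 27,300 + 39,300 = 104,800 L
S = 1,567,750 / 104,800 = 14.959 ‰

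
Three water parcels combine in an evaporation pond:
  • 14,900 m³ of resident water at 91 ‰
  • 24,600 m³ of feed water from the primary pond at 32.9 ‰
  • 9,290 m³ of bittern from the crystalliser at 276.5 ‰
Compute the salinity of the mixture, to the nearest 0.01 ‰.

97.03 ‰

Salt balance:
salt = 14,900×91 + 24,600×32.9 + 9,290×276.5 = 1,355,900 + 809,340 + 2,568,685 = 4,733,925
volume = 14,900 + 24,600 + 9,290 = 48,790 m³
S = 4,733,925 / 48,790 = 97.0265 ‰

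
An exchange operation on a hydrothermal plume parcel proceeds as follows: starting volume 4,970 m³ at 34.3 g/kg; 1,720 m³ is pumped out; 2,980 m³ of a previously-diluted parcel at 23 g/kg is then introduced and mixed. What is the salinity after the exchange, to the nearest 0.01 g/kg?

28.89 g/kg

Remaining after removal: 3,250 m³ at 34.3 g/kg (salt = 111,475)
After addition: salt = 111,475 + 2,980×23 = 180,015; volume = 6,230 m³
S = 180,015 / 6,230 = 28.8949 g/kg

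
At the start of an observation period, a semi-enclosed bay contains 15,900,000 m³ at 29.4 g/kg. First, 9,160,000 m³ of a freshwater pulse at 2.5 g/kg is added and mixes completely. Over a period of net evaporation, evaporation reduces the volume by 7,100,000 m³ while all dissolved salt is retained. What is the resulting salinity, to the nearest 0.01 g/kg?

27.30 g/kg

After mixing: salt = 15,900,000×29.4 + 9,160,000×2.5 = 490,360,000; volume = 25,060,000 m³
After evaporation: salt unchanged = 490,360,000; volume = 25,060,000 − 7,100,000 = 17,960,000 m³
S = 490,360,000 / 17,960,000 = 27.3029 g/kg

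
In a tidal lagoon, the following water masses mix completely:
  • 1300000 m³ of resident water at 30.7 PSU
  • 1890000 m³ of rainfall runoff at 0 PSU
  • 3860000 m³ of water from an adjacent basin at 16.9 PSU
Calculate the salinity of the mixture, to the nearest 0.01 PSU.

14.91 PSU

Mass of salt is conserved:
salt = 1,300,000×30.7 + 1,890,000×0 + 3,860,000×16.9 = 39,910,000 + 0 + 65,234,000 = 105,144,000
volume = 1,300,000 + 1,890,000 + 3,860,000 = 7,050,000 m³
S = 105,144,000 / 7,050,000 = 14.914 PSU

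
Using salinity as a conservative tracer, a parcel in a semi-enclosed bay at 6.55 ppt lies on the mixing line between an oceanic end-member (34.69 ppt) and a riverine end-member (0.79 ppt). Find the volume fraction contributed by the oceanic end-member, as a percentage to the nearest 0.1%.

17.0%

Let g be the oceanic fraction. Salt balance per unit volume:
g×34.69 + (1−g)×0.79 = 6.55
g = (6.55 − 0.79) / (34.69 − 0.79) = 5.76/33.9 = 0.1699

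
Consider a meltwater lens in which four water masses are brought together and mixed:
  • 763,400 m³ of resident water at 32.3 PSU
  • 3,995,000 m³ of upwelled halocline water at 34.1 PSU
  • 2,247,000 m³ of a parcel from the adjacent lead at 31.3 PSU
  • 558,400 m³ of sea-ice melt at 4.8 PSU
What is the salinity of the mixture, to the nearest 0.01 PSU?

Total salt / total volume:
salt = 763,400×32.3 + 3,995,000×34.1 + 2,247,000×31.3 + 558,400×4.8 = 24,657,820 + 136,229,500 + 70,331,100 + 2,680,320 = 233,898,740
volume = 763,400 + 3,995,000 + 2,247,000 + 558,400 = 7,563,800 m³
S = 233,898,740 / 7,563,800 = 30.9234 PSU

30.92 PSU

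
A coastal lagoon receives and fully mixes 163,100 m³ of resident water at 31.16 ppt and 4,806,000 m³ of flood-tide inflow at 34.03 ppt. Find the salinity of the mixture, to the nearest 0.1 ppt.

33.9 ppt

By conservation of dissolved salt,
salt = 163,100×31.16 + 4,806,000×34.03 = 5,082,196 + 163,548,180 = 168,630,376
volume = 163,100 + 4,806,000 = 4,969,100 m³
S = 168,630,376 / 4,969,100 = 33.936 ppt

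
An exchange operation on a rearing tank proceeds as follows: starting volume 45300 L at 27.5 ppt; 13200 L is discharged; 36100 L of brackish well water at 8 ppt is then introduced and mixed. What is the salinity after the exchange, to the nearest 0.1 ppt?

17.2 ppt

Remaining after removal: 32,100 L at 27.5 ppt (salt = 882,750)
After addition: salt = 882,750 + 36,100×8 = 1,171,550; volume = 68,200 L
S = 1,171,550 / 68,200 = 17.1782 ppt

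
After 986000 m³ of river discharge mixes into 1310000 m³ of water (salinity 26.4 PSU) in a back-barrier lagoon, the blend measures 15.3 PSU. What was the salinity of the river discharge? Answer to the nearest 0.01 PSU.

0.55 PSU

Salt balance: 1,310,000×26.4 + 986,000×S = 2,296,000×15.3
34,584,000 + 986,000·S = 35,128,800
S = (35,128,800 − 34,584,000) / 986,000 = 0.5525 PSU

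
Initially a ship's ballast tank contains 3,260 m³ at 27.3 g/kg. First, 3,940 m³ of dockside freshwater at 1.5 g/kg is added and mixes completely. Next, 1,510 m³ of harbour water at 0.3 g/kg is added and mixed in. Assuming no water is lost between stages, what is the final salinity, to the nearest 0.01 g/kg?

10.95 g/kg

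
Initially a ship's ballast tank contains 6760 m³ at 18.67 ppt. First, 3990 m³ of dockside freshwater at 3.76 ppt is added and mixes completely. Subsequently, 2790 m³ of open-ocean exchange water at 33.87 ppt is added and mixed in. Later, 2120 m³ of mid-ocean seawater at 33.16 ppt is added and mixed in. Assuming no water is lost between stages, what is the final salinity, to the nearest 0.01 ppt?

19.54 ppt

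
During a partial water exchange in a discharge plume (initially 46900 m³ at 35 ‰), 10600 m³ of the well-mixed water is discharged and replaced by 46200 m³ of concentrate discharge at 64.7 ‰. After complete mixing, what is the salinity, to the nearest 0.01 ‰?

Remaining after removal: 36,300 m³ at 35 ‰ (salt = 1,270,500)
After addition: salt = 1,270,500 + 46,200×64.7 = 4,259,640; volume = 82,500 m³
S = 4,259,640 / 82,500 = 51.632 ‰

51.63 ‰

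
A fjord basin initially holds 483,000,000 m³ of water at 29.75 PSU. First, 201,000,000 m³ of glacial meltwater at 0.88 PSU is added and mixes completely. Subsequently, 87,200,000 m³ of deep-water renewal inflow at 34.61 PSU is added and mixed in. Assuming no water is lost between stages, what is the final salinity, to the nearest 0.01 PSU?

22.78 PSU

Total salt / total volume:
Initial salt = 483,000,000×29.75 = 14,369,250,000
After stage 1: salt = 14,369,250,000 + 201,000,000×0.88 = 14,546,130,000; volume = 684,000,000 m³; S = 21.266 PSU
After stage 2: salt = 14,546,130,000 + 87,200,000×34.61 = 17,564,122,000; volume = 771,200,000 m³
S = 17,564,122,000 / 771,200,000 = 22.7751 PSU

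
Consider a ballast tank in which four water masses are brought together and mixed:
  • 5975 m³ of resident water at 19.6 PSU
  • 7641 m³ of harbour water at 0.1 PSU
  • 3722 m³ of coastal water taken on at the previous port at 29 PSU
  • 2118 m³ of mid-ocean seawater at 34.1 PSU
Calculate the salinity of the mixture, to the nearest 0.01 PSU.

15.32 PSU

Mass of salt is conserved:
salt = 5,975×19.6 + 7,641×0.1 + 3,722×29 + 2,118×34.1 = 117,110 + 764.1 + 107,938 + 72,223.8 = 298,035.9
volume = 5,975 + 7,641 + 3,722 + 2,118 = 19,456 m³
S = 298,035.9 / 19,456 = 15.3185 PSU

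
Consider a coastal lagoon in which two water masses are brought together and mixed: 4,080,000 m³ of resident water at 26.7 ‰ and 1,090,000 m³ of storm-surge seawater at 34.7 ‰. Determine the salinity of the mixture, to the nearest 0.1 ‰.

28.4 ‰

Weighted by volume,
salt = 4,080,000×26.7 + 1,090,000×34.7 = 108,936,000 + 37,823,000 = 146,759,000
volume = 4,080,000 + 1,090,000 = 5,170,000 m³
S = 146,759,000 / 5,170,000 = 28.387 ‰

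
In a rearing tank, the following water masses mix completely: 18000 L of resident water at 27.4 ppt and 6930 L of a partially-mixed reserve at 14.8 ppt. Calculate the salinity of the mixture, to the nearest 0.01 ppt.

23.90 ppt

Total salt / total volume:
salt = 18,000×27.4 + 6,930×14.8 = 493,200 + 102,564 = 595,764
volume = 18,000 + 6,930 = 24,930 L
S = 595,764 / 24,930 = 23.8975 ppt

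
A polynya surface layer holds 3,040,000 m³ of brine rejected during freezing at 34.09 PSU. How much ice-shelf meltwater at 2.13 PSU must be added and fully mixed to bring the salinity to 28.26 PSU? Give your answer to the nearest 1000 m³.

678000 m³

Salt balance: 3,040,000×34.09 + V×2.13 = (3,040,000+V)×28.26
103,633,600 + 2.13V = 85,910,400 + 28.26V
17,723,200 = 26.13V
V = 678,270.19 m³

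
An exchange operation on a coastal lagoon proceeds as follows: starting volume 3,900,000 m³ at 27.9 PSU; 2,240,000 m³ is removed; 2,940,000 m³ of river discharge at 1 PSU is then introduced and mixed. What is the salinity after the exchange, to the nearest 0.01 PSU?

10.71 PSU

Remaining after removal: 1,660,000 m³ at 27.9 PSU (salt = 46,314,000)
After addition: salt = 46,314,000 + 2,940,000×1 = 49,254,000; volume = 4,600,000 m³
S = 49,254,000 / 4,600,000 = 10.7074 PSU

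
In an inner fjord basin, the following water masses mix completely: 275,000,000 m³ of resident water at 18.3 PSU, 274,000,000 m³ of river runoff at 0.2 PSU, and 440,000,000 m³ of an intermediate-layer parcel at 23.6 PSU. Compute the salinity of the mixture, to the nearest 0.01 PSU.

15.64 PSU

Conserving salt mass:
salt = 275,000,000×18.3 + 274,000,000×0.2 + 440,000,000×23.6 = 5,032,500,000 + 54,800,000 + 10,384,000,000 = 15,471,300,000
volume = 275,000,000 + 274,000,000 + 440,000,000 = 989,000,000 m³
S = 15,471,300,000 / 989,000,000 = 15.6434 PSU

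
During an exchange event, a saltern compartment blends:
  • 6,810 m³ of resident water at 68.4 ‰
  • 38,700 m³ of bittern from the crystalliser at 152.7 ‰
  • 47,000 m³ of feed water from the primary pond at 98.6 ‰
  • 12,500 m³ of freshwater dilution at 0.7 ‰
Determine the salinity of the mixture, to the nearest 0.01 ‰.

104.93 ‰

By conservation of dissolved salt,
salt = 6,810×68.4 + 38,700×152.7 + 47,000×98.6 + 12,500×0.7 = 465,804 + 5,909,490 + 4,634,200 + 8,750 = 11,018,244
volume = 6,810 + 38,700 + 47,000 + 12,500 = 105,010 m³
S = 11,018,244 / 105,010 = 104.9257 ‰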